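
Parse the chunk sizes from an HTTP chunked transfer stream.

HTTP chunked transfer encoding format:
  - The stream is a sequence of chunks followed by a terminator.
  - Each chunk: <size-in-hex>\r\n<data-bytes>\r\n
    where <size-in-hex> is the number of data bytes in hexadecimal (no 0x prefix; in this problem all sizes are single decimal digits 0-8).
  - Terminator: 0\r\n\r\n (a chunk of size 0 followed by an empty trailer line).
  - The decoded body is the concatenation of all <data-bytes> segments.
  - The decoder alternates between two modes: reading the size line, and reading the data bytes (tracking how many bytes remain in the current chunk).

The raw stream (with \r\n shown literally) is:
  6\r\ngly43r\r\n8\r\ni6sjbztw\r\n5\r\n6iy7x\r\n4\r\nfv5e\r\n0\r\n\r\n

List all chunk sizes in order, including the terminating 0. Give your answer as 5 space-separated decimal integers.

Answer: 6 8 5 4 0

Derivation:
Chunk 1: stream[0..1]='6' size=0x6=6, data at stream[3..9]='gly43r' -> body[0..6], body so far='gly43r'
Chunk 2: stream[11..12]='8' size=0x8=8, data at stream[14..22]='i6sjbztw' -> body[6..14], body so far='gly43ri6sjbztw'
Chunk 3: stream[24..25]='5' size=0x5=5, data at stream[27..32]='6iy7x' -> body[14..19], body so far='gly43ri6sjbztw6iy7x'
Chunk 4: stream[34..35]='4' size=0x4=4, data at stream[37..41]='fv5e' -> body[19..23], body so far='gly43ri6sjbztw6iy7xfv5e'
Chunk 5: stream[43..44]='0' size=0 (terminator). Final body='gly43ri6sjbztw6iy7xfv5e' (23 bytes)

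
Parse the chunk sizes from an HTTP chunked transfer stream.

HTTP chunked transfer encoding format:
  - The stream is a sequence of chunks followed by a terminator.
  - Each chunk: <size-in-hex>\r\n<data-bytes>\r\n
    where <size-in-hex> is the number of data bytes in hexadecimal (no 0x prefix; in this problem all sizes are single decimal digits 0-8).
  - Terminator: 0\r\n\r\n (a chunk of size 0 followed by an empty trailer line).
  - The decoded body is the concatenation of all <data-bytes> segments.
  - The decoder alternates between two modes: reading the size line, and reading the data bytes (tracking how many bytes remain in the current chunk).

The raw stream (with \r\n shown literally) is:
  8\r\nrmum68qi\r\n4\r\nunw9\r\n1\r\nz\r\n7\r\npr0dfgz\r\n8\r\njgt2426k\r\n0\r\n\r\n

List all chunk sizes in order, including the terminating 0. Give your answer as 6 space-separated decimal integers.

Answer: 8 4 1 7 8 0

Derivation:
Chunk 1: stream[0..1]='8' size=0x8=8, data at stream[3..11]='rmum68qi' -> body[0..8], body so far='rmum68qi'
Chunk 2: stream[13..14]='4' size=0x4=4, data at stream[16..20]='unw9' -> body[8..12], body so far='rmum68qiunw9'
Chunk 3: stream[22..23]='1' size=0x1=1, data at stream[25..26]='z' -> body[12..13], body so far='rmum68qiunw9z'
Chunk 4: stream[28..29]='7' size=0x7=7, data at stream[31..38]='pr0dfgz' -> body[13..20], body so far='rmum68qiunw9zpr0dfgz'
Chunk 5: stream[40..41]='8' size=0x8=8, data at stream[43..51]='jgt2426k' -> body[20..28], body so far='rmum68qiunw9zpr0dfgzjgt2426k'
Chunk 6: stream[53..54]='0' size=0 (terminator). Final body='rmum68qiunw9zpr0dfgzjgt2426k' (28 bytes)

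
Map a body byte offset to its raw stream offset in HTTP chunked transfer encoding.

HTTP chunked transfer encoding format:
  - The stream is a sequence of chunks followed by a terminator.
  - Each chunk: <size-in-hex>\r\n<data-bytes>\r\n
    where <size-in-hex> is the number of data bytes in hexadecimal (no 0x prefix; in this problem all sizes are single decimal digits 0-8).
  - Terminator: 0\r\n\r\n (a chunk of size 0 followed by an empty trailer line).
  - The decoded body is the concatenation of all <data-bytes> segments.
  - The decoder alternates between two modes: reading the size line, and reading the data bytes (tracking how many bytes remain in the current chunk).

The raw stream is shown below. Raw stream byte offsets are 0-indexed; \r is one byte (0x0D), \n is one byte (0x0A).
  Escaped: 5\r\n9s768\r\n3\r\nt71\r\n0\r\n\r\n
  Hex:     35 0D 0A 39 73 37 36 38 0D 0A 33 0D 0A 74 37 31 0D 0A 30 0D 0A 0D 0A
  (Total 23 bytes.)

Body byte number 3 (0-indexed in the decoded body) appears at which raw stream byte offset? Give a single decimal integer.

Answer: 6

Derivation:
Chunk 1: stream[0..1]='5' size=0x5=5, data at stream[3..8]='9s768' -> body[0..5], body so far='9s768'
Chunk 2: stream[10..11]='3' size=0x3=3, data at stream[13..16]='t71' -> body[5..8], body so far='9s768t71'
Chunk 3: stream[18..19]='0' size=0 (terminator). Final body='9s768t71' (8 bytes)
Body byte 3 at stream offset 6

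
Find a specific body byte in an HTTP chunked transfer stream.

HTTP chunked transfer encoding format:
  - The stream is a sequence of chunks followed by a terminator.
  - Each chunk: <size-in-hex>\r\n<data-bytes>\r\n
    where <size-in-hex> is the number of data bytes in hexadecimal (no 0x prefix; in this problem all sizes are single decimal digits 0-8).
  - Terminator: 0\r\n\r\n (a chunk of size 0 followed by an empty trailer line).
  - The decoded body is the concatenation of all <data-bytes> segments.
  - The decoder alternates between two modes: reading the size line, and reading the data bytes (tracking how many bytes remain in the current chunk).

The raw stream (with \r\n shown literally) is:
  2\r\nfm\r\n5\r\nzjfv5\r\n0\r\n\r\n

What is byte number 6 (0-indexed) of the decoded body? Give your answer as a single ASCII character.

Chunk 1: stream[0..1]='2' size=0x2=2, data at stream[3..5]='fm' -> body[0..2], body so far='fm'
Chunk 2: stream[7..8]='5' size=0x5=5, data at stream[10..15]='zjfv5' -> body[2..7], body so far='fmzjfv5'
Chunk 3: stream[17..18]='0' size=0 (terminator). Final body='fmzjfv5' (7 bytes)
Body byte 6 = '5'

Answer: 5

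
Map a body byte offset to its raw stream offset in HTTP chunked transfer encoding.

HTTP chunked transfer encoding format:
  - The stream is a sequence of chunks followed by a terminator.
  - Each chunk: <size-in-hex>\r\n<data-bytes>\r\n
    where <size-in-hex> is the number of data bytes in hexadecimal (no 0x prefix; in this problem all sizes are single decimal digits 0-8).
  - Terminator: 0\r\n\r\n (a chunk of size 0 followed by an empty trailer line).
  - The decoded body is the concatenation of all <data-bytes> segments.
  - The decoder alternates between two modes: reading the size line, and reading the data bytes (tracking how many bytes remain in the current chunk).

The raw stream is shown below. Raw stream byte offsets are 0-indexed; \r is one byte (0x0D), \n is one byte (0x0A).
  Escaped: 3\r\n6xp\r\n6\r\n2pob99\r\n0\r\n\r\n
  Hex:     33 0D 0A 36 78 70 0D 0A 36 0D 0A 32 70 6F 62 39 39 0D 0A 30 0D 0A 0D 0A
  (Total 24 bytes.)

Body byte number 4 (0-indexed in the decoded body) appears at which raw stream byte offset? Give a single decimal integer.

Chunk 1: stream[0..1]='3' size=0x3=3, data at stream[3..6]='6xp' -> body[0..3], body so far='6xp'
Chunk 2: stream[8..9]='6' size=0x6=6, data at stream[11..17]='2pob99' -> body[3..9], body so far='6xp2pob99'
Chunk 3: stream[19..20]='0' size=0 (terminator). Final body='6xp2pob99' (9 bytes)
Body byte 4 at stream offset 12

Answer: 12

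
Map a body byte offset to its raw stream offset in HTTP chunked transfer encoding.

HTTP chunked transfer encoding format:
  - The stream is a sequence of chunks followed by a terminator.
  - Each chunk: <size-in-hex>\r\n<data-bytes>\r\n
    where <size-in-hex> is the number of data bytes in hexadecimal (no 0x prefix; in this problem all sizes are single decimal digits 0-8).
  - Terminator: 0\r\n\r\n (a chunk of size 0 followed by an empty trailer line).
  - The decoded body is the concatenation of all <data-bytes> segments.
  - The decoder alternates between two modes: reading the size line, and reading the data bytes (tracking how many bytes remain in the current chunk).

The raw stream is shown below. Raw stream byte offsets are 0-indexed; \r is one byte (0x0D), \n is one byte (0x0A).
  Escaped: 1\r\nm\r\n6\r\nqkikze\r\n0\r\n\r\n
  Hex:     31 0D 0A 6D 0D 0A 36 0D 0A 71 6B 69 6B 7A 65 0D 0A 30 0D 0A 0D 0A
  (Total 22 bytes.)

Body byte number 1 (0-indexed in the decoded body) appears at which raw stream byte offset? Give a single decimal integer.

Answer: 9

Derivation:
Chunk 1: stream[0..1]='1' size=0x1=1, data at stream[3..4]='m' -> body[0..1], body so far='m'
Chunk 2: stream[6..7]='6' size=0x6=6, data at stream[9..15]='qkikze' -> body[1..7], body so far='mqkikze'
Chunk 3: stream[17..18]='0' size=0 (terminator). Final body='mqkikze' (7 bytes)
Body byte 1 at stream offset 9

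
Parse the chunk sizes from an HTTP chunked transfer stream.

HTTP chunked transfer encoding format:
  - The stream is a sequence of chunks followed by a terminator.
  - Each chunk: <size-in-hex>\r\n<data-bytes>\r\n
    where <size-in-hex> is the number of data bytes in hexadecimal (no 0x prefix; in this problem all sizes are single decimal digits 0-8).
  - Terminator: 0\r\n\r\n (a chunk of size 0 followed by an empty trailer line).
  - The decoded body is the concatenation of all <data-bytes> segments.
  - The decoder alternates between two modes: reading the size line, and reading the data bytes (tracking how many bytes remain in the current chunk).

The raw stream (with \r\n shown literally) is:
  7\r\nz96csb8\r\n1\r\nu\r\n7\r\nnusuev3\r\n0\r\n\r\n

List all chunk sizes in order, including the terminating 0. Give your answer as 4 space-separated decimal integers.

Answer: 7 1 7 0

Derivation:
Chunk 1: stream[0..1]='7' size=0x7=7, data at stream[3..10]='z96csb8' -> body[0..7], body so far='z96csb8'
Chunk 2: stream[12..13]='1' size=0x1=1, data at stream[15..16]='u' -> body[7..8], body so far='z96csb8u'
Chunk 3: stream[18..19]='7' size=0x7=7, data at stream[21..28]='nusuev3' -> body[8..15], body so far='z96csb8unusuev3'
Chunk 4: stream[30..31]='0' size=0 (terminator). Final body='z96csb8unusuev3' (15 bytes)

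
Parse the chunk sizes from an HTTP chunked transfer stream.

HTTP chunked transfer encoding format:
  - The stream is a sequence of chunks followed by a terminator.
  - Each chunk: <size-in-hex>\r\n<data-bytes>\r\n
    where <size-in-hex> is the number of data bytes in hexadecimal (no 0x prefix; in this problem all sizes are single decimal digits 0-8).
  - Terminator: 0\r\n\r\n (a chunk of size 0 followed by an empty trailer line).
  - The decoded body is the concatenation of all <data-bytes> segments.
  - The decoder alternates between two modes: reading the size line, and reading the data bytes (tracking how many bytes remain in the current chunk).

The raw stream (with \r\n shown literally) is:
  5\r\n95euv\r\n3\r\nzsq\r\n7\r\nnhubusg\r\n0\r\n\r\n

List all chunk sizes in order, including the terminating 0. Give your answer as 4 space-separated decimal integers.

Answer: 5 3 7 0

Derivation:
Chunk 1: stream[0..1]='5' size=0x5=5, data at stream[3..8]='95euv' -> body[0..5], body so far='95euv'
Chunk 2: stream[10..11]='3' size=0x3=3, data at stream[13..16]='zsq' -> body[5..8], body so far='95euvzsq'
Chunk 3: stream[18..19]='7' size=0x7=7, data at stream[21..28]='nhubusg' -> body[8..15], body so far='95euvzsqnhubusg'
Chunk 4: stream[30..31]='0' size=0 (terminator). Final body='95euvzsqnhubusg' (15 bytes)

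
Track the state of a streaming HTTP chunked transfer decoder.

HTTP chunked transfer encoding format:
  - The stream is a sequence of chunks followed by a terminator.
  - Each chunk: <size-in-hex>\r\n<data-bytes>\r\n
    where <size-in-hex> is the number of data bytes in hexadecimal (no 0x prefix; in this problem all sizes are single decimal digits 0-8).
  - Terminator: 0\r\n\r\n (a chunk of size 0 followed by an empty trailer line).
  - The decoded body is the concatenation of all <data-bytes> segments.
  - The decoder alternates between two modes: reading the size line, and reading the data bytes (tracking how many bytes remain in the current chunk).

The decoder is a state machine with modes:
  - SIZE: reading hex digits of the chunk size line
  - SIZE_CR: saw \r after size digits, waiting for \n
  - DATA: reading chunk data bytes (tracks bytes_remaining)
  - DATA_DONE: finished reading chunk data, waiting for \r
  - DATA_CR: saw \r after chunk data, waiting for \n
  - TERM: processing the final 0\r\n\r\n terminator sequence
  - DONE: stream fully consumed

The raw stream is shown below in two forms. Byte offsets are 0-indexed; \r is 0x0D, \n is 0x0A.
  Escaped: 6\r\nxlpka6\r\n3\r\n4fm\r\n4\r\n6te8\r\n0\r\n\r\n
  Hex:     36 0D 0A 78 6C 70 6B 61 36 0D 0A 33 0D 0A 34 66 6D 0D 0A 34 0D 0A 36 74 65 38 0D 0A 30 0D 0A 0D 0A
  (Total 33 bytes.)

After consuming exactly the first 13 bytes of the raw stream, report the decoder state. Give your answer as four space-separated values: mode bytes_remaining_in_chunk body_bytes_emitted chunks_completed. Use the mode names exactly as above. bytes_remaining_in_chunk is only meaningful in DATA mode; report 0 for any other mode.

Answer: SIZE_CR 0 6 1

Derivation:
Byte 0 = '6': mode=SIZE remaining=0 emitted=0 chunks_done=0
Byte 1 = 0x0D: mode=SIZE_CR remaining=0 emitted=0 chunks_done=0
Byte 2 = 0x0A: mode=DATA remaining=6 emitted=0 chunks_done=0
Byte 3 = 'x': mode=DATA remaining=5 emitted=1 chunks_done=0
Byte 4 = 'l': mode=DATA remaining=4 emitted=2 chunks_done=0
Byte 5 = 'p': mode=DATA remaining=3 emitted=3 chunks_done=0
Byte 6 = 'k': mode=DATA remaining=2 emitted=4 chunks_done=0
Byte 7 = 'a': mode=DATA remaining=1 emitted=5 chunks_done=0
Byte 8 = '6': mode=DATA_DONE remaining=0 emitted=6 chunks_done=0
Byte 9 = 0x0D: mode=DATA_CR remaining=0 emitted=6 chunks_done=0
Byte 10 = 0x0A: mode=SIZE remaining=0 emitted=6 chunks_done=1
Byte 11 = '3': mode=SIZE remaining=0 emitted=6 chunks_done=1
Byte 12 = 0x0D: mode=SIZE_CR remaining=0 emitted=6 chunks_done=1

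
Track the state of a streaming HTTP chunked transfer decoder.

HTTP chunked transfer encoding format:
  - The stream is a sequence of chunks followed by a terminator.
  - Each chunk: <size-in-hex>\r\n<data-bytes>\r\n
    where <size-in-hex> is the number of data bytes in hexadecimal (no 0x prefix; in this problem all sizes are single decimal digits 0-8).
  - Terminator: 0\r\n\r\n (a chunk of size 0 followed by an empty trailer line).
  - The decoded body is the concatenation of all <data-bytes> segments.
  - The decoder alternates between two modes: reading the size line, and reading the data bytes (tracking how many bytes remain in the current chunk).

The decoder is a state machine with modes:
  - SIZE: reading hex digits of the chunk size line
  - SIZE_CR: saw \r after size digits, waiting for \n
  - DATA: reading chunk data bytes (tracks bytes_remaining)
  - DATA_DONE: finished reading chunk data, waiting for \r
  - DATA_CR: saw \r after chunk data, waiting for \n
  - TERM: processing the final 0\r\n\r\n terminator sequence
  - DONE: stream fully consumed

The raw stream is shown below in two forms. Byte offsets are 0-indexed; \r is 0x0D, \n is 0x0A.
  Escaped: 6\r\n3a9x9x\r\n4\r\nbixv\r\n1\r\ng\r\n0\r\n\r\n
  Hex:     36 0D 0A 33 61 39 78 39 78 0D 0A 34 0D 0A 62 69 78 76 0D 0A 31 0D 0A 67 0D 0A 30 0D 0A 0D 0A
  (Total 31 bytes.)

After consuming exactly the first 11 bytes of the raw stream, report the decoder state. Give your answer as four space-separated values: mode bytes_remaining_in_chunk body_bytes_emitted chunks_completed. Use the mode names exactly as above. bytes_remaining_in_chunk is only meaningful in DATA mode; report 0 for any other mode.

Byte 0 = '6': mode=SIZE remaining=0 emitted=0 chunks_done=0
Byte 1 = 0x0D: mode=SIZE_CR remaining=0 emitted=0 chunks_done=0
Byte 2 = 0x0A: mode=DATA remaining=6 emitted=0 chunks_done=0
Byte 3 = '3': mode=DATA remaining=5 emitted=1 chunks_done=0
Byte 4 = 'a': mode=DATA remaining=4 emitted=2 chunks_done=0
Byte 5 = '9': mode=DATA remaining=3 emitted=3 chunks_done=0
Byte 6 = 'x': mode=DATA remaining=2 emitted=4 chunks_done=0
Byte 7 = '9': mode=DATA remaining=1 emitted=5 chunks_done=0
Byte 8 = 'x': mode=DATA_DONE remaining=0 emitted=6 chunks_done=0
Byte 9 = 0x0D: mode=DATA_CR remaining=0 emitted=6 chunks_done=0
Byte 10 = 0x0A: mode=SIZE remaining=0 emitted=6 chunks_done=1

Answer: SIZE 0 6 1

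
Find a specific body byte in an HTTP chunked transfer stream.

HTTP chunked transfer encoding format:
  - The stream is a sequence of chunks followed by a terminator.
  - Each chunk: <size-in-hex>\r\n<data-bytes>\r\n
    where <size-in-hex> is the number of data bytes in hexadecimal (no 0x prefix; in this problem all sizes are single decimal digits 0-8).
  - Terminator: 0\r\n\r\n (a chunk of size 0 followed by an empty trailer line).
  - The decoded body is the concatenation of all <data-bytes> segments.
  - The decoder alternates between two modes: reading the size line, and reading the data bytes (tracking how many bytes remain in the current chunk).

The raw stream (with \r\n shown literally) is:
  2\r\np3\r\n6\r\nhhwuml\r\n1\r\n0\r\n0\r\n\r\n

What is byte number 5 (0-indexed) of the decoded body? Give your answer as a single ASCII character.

Answer: u

Derivation:
Chunk 1: stream[0..1]='2' size=0x2=2, data at stream[3..5]='p3' -> body[0..2], body so far='p3'
Chunk 2: stream[7..8]='6' size=0x6=6, data at stream[10..16]='hhwuml' -> body[2..8], body so far='p3hhwuml'
Chunk 3: stream[18..19]='1' size=0x1=1, data at stream[21..22]='0' -> body[8..9], body so far='p3hhwuml0'
Chunk 4: stream[24..25]='0' size=0 (terminator). Final body='p3hhwuml0' (9 bytes)
Body byte 5 = 'u'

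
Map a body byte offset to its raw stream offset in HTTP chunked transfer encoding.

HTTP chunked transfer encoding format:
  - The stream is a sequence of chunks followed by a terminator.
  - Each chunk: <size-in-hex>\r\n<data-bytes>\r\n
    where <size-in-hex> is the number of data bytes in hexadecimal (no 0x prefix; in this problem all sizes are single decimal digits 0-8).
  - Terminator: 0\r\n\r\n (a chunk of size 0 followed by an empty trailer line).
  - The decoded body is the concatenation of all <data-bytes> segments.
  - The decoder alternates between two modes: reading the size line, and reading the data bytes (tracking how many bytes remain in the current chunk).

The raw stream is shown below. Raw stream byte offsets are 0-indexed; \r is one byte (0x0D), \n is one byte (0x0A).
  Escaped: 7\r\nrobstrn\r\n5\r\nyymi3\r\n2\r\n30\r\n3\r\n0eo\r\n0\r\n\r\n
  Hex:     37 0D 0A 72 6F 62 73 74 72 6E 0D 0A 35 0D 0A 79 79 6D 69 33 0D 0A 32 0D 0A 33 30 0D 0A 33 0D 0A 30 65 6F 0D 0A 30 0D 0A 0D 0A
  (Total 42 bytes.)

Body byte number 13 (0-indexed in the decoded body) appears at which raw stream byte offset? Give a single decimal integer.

Answer: 26

Derivation:
Chunk 1: stream[0..1]='7' size=0x7=7, data at stream[3..10]='robstrn' -> body[0..7], body so far='robstrn'
Chunk 2: stream[12..13]='5' size=0x5=5, data at stream[15..20]='yymi3' -> body[7..12], body so far='robstrnyymi3'
Chunk 3: stream[22..23]='2' size=0x2=2, data at stream[25..27]='30' -> body[12..14], body so far='robstrnyymi330'
Chunk 4: stream[29..30]='3' size=0x3=3, data at stream[32..35]='0eo' -> body[14..17], body so far='robstrnyymi3300eo'
Chunk 5: stream[37..38]='0' size=0 (terminator). Final body='robstrnyymi3300eo' (17 bytes)
Body byte 13 at stream offset 26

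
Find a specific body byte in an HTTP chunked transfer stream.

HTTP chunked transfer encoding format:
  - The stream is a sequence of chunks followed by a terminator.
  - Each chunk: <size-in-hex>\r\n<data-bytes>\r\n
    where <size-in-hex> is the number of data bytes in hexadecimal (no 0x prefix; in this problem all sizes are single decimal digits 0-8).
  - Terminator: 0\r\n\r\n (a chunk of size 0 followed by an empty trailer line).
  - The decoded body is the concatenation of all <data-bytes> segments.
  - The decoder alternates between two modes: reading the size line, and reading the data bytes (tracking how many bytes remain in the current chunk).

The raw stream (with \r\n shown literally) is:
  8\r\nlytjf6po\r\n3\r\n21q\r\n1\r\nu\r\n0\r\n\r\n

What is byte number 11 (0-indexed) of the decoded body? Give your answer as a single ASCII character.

Answer: u

Derivation:
Chunk 1: stream[0..1]='8' size=0x8=8, data at stream[3..11]='lytjf6po' -> body[0..8], body so far='lytjf6po'
Chunk 2: stream[13..14]='3' size=0x3=3, data at stream[16..19]='21q' -> body[8..11], body so far='lytjf6po21q'
Chunk 3: stream[21..22]='1' size=0x1=1, data at stream[24..25]='u' -> body[11..12], body so far='lytjf6po21qu'
Chunk 4: stream[27..28]='0' size=0 (terminator). Final body='lytjf6po21qu' (12 bytes)
Body byte 11 = 'u'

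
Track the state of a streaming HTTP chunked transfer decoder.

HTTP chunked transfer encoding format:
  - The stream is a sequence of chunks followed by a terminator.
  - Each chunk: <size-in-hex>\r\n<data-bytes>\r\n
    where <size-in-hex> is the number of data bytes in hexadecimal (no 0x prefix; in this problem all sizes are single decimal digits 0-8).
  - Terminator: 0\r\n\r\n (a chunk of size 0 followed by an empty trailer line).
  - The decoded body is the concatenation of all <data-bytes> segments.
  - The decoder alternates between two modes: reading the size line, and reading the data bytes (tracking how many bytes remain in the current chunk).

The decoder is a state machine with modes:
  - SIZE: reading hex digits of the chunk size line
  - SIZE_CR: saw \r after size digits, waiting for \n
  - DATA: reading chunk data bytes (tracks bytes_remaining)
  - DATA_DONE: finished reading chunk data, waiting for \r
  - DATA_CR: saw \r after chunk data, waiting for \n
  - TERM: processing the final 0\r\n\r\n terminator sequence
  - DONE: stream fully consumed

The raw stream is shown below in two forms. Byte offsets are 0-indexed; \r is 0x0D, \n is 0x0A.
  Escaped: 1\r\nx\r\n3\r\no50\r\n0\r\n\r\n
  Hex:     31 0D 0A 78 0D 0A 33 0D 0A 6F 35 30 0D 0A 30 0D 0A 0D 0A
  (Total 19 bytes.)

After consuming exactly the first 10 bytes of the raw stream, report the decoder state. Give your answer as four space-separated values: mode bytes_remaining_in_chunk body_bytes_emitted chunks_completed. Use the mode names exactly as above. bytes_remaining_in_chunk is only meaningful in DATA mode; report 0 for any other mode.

Answer: DATA 2 2 1

Derivation:
Byte 0 = '1': mode=SIZE remaining=0 emitted=0 chunks_done=0
Byte 1 = 0x0D: mode=SIZE_CR remaining=0 emitted=0 chunks_done=0
Byte 2 = 0x0A: mode=DATA remaining=1 emitted=0 chunks_done=0
Byte 3 = 'x': mode=DATA_DONE remaining=0 emitted=1 chunks_done=0
Byte 4 = 0x0D: mode=DATA_CR remaining=0 emitted=1 chunks_done=0
Byte 5 = 0x0A: mode=SIZE remaining=0 emitted=1 chunks_done=1
Byte 6 = '3': mode=SIZE remaining=0 emitted=1 chunks_done=1
Byte 7 = 0x0D: mode=SIZE_CR remaining=0 emitted=1 chunks_done=1
Byte 8 = 0x0A: mode=DATA remaining=3 emitted=1 chunks_done=1
Byte 9 = 'o': mode=DATA remaining=2 emitted=2 chunks_done=1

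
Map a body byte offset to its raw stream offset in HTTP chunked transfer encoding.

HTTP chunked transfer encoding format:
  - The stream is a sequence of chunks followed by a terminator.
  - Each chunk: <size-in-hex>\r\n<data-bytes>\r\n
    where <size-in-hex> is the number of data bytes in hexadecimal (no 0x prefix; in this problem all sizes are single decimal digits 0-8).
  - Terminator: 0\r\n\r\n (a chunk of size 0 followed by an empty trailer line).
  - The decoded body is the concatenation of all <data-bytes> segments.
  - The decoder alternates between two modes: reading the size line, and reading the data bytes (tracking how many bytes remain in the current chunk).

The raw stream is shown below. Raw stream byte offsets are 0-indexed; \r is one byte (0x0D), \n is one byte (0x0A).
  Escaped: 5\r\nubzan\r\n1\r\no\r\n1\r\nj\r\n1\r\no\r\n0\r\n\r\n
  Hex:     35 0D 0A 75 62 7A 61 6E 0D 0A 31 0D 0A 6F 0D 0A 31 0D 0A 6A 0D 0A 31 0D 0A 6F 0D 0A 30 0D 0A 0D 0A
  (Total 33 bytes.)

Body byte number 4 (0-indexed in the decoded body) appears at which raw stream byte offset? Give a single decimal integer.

Answer: 7

Derivation:
Chunk 1: stream[0..1]='5' size=0x5=5, data at stream[3..8]='ubzan' -> body[0..5], body so far='ubzan'
Chunk 2: stream[10..11]='1' size=0x1=1, data at stream[13..14]='o' -> body[5..6], body so far='ubzano'
Chunk 3: stream[16..17]='1' size=0x1=1, data at stream[19..20]='j' -> body[6..7], body so far='ubzanoj'
Chunk 4: stream[22..23]='1' size=0x1=1, data at stream[25..26]='o' -> body[7..8], body so far='ubzanojo'
Chunk 5: stream[28..29]='0' size=0 (terminator). Final body='ubzanojo' (8 bytes)
Body byte 4 at stream offset 7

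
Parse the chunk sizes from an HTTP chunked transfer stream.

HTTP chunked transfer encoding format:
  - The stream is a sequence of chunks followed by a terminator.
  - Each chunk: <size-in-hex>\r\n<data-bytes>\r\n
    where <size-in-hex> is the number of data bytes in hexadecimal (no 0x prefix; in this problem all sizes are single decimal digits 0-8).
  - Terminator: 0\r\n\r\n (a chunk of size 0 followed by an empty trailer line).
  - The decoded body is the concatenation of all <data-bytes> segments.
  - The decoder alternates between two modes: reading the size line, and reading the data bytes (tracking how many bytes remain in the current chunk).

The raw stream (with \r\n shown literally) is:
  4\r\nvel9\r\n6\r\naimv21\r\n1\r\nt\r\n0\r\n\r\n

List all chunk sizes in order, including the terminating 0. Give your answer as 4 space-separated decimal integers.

Answer: 4 6 1 0

Derivation:
Chunk 1: stream[0..1]='4' size=0x4=4, data at stream[3..7]='vel9' -> body[0..4], body so far='vel9'
Chunk 2: stream[9..10]='6' size=0x6=6, data at stream[12..18]='aimv21' -> body[4..10], body so far='vel9aimv21'
Chunk 3: stream[20..21]='1' size=0x1=1, data at stream[23..24]='t' -> body[10..11], body so far='vel9aimv21t'
Chunk 4: stream[26..27]='0' size=0 (terminator). Final body='vel9aimv21t' (11 bytes)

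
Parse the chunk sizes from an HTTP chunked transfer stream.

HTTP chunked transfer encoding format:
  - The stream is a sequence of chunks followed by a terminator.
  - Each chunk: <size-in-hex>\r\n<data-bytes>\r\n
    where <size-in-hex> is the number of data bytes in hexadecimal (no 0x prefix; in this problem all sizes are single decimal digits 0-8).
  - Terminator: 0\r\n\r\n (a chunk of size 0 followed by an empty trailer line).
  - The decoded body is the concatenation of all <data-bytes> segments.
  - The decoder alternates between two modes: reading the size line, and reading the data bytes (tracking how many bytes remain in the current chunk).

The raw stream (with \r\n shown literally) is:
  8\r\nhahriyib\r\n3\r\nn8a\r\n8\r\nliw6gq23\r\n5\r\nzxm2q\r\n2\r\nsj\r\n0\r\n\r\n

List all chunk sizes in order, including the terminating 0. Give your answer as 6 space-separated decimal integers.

Answer: 8 3 8 5 2 0

Derivation:
Chunk 1: stream[0..1]='8' size=0x8=8, data at stream[3..11]='hahriyib' -> body[0..8], body so far='hahriyib'
Chunk 2: stream[13..14]='3' size=0x3=3, data at stream[16..19]='n8a' -> body[8..11], body so far='hahriyibn8a'
Chunk 3: stream[21..22]='8' size=0x8=8, data at stream[24..32]='liw6gq23' -> body[11..19], body so far='hahriyibn8aliw6gq23'
Chunk 4: stream[34..35]='5' size=0x5=5, data at stream[37..42]='zxm2q' -> body[19..24], body so far='hahriyibn8aliw6gq23zxm2q'
Chunk 5: stream[44..45]='2' size=0x2=2, data at stream[47..49]='sj' -> body[24..26], body so far='hahriyibn8aliw6gq23zxm2qsj'
Chunk 6: stream[51..52]='0' size=0 (terminator). Final body='hahriyibn8aliw6gq23zxm2qsj' (26 bytes)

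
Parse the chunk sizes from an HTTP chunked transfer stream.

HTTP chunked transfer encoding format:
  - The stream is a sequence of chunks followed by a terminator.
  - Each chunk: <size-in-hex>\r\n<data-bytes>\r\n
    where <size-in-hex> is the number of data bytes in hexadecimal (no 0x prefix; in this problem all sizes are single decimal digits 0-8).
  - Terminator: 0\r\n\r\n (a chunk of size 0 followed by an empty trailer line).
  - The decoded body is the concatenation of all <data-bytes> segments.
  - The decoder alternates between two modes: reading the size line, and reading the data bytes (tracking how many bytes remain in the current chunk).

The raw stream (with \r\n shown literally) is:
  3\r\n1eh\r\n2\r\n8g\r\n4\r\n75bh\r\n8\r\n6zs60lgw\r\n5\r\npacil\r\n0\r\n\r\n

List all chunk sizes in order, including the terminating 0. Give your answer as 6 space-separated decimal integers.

Answer: 3 2 4 8 5 0

Derivation:
Chunk 1: stream[0..1]='3' size=0x3=3, data at stream[3..6]='1eh' -> body[0..3], body so far='1eh'
Chunk 2: stream[8..9]='2' size=0x2=2, data at stream[11..13]='8g' -> body[3..5], body so far='1eh8g'
Chunk 3: stream[15..16]='4' size=0x4=4, data at stream[18..22]='75bh' -> body[5..9], body so far='1eh8g75bh'
Chunk 4: stream[24..25]='8' size=0x8=8, data at stream[27..35]='6zs60lgw' -> body[9..17], body so far='1eh8g75bh6zs60lgw'
Chunk 5: stream[37..38]='5' size=0x5=5, data at stream[40..45]='pacil' -> body[17..22], body so far='1eh8g75bh6zs60lgwpacil'
Chunk 6: stream[47..48]='0' size=0 (terminator). Final body='1eh8g75bh6zs60lgwpacil' (22 bytes)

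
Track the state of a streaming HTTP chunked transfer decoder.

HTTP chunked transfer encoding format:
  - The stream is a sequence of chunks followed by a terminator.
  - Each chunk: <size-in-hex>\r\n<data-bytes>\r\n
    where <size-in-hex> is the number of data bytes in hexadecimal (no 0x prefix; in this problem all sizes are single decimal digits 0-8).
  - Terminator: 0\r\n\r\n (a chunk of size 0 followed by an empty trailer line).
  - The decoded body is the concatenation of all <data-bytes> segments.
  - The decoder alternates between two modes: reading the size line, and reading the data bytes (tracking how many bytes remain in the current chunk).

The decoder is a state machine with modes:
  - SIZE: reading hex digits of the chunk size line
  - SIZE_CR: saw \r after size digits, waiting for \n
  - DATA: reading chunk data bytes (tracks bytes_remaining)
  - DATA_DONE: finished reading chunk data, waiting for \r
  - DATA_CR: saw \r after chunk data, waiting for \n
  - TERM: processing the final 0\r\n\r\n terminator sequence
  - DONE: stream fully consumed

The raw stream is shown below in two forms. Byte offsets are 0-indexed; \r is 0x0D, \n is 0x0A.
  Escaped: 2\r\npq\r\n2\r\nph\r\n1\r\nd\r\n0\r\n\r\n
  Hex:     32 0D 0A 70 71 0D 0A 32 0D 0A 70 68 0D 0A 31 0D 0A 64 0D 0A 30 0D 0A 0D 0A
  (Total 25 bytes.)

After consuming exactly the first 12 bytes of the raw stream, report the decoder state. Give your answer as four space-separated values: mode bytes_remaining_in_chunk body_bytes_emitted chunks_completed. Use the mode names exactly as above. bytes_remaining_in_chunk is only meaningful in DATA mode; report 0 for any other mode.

Byte 0 = '2': mode=SIZE remaining=0 emitted=0 chunks_done=0
Byte 1 = 0x0D: mode=SIZE_CR remaining=0 emitted=0 chunks_done=0
Byte 2 = 0x0A: mode=DATA remaining=2 emitted=0 chunks_done=0
Byte 3 = 'p': mode=DATA remaining=1 emitted=1 chunks_done=0
Byte 4 = 'q': mode=DATA_DONE remaining=0 emitted=2 chunks_done=0
Byte 5 = 0x0D: mode=DATA_CR remaining=0 emitted=2 chunks_done=0
Byte 6 = 0x0A: mode=SIZE remaining=0 emitted=2 chunks_done=1
Byte 7 = '2': mode=SIZE remaining=0 emitted=2 chunks_done=1
Byte 8 = 0x0D: mode=SIZE_CR remaining=0 emitted=2 chunks_done=1
Byte 9 = 0x0A: mode=DATA remaining=2 emitted=2 chunks_done=1
Byte 10 = 'p': mode=DATA remaining=1 emitted=3 chunks_done=1
Byte 11 = 'h': mode=DATA_DONE remaining=0 emitted=4 chunks_done=1

Answer: DATA_DONE 0 4 1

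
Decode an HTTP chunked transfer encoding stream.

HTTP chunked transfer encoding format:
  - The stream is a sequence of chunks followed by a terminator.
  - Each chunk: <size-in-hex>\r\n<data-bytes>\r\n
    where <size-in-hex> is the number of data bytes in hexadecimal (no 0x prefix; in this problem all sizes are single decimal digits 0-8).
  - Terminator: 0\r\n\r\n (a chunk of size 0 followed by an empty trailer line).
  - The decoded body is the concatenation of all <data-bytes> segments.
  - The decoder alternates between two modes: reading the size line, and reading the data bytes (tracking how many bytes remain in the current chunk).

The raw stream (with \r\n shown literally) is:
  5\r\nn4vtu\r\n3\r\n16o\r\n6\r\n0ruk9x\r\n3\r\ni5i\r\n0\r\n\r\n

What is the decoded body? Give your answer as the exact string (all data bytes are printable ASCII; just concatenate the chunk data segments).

Answer: n4vtu16o0ruk9xi5i

Derivation:
Chunk 1: stream[0..1]='5' size=0x5=5, data at stream[3..8]='n4vtu' -> body[0..5], body so far='n4vtu'
Chunk 2: stream[10..11]='3' size=0x3=3, data at stream[13..16]='16o' -> body[5..8], body so far='n4vtu16o'
Chunk 3: stream[18..19]='6' size=0x6=6, data at stream[21..27]='0ruk9x' -> body[8..14], body so far='n4vtu16o0ruk9x'
Chunk 4: stream[29..30]='3' size=0x3=3, data at stream[32..35]='i5i' -> body[14..17], body so far='n4vtu16o0ruk9xi5i'
Chunk 5: stream[37..38]='0' size=0 (terminator). Final body='n4vtu16o0ruk9xi5i' (17 bytes)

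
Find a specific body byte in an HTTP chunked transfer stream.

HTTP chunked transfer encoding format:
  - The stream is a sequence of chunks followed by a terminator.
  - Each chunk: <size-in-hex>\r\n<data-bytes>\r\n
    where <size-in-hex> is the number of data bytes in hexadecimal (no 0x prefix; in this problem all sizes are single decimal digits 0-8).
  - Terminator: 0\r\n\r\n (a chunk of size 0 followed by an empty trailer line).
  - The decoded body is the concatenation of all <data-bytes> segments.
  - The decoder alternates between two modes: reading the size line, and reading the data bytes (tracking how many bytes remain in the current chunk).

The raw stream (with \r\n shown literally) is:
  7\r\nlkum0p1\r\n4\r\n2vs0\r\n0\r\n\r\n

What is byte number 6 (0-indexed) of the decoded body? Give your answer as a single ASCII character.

Chunk 1: stream[0..1]='7' size=0x7=7, data at stream[3..10]='lkum0p1' -> body[0..7], body so far='lkum0p1'
Chunk 2: stream[12..13]='4' size=0x4=4, data at stream[15..19]='2vs0' -> body[7..11], body so far='lkum0p12vs0'
Chunk 3: stream[21..22]='0' size=0 (terminator). Final body='lkum0p12vs0' (11 bytes)
Body byte 6 = '1'

Answer: 1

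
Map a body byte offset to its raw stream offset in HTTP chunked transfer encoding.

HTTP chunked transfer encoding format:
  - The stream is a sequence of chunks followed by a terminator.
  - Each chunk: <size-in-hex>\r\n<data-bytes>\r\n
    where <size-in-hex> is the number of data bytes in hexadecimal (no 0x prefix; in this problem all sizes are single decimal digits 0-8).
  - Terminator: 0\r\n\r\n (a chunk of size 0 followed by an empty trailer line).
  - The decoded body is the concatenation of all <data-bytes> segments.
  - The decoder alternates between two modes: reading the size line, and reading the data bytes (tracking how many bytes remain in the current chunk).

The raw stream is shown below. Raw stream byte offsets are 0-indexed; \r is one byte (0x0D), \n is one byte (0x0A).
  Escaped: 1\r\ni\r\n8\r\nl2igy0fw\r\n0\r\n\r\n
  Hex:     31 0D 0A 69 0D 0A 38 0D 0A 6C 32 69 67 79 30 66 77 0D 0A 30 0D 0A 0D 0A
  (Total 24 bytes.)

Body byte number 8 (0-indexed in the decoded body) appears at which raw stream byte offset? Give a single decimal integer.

Chunk 1: stream[0..1]='1' size=0x1=1, data at stream[3..4]='i' -> body[0..1], body so far='i'
Chunk 2: stream[6..7]='8' size=0x8=8, data at stream[9..17]='l2igy0fw' -> body[1..9], body so far='il2igy0fw'
Chunk 3: stream[19..20]='0' size=0 (terminator). Final body='il2igy0fw' (9 bytes)
Body byte 8 at stream offset 16

Answer: 16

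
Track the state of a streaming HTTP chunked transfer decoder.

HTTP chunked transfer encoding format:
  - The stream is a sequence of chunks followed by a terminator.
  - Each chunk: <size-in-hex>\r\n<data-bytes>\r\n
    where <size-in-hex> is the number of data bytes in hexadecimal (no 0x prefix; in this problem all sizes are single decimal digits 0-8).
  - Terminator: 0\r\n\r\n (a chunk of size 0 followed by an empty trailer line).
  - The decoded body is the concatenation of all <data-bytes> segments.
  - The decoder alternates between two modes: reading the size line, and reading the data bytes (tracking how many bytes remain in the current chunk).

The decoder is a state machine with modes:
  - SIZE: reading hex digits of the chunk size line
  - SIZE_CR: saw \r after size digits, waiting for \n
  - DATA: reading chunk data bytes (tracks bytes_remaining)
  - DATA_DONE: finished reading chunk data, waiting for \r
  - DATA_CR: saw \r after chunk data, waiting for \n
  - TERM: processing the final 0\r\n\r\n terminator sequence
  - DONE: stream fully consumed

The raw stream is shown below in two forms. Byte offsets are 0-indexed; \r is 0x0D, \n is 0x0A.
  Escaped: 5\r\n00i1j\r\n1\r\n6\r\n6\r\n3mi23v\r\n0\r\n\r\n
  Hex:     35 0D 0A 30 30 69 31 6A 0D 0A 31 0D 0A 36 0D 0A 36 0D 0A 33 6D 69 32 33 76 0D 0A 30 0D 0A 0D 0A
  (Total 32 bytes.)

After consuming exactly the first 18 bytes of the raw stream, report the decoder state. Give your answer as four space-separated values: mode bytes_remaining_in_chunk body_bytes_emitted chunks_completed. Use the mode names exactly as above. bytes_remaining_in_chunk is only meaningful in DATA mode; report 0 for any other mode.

Byte 0 = '5': mode=SIZE remaining=0 emitted=0 chunks_done=0
Byte 1 = 0x0D: mode=SIZE_CR remaining=0 emitted=0 chunks_done=0
Byte 2 = 0x0A: mode=DATA remaining=5 emitted=0 chunks_done=0
Byte 3 = '0': mode=DATA remaining=4 emitted=1 chunks_done=0
Byte 4 = '0': mode=DATA remaining=3 emitted=2 chunks_done=0
Byte 5 = 'i': mode=DATA remaining=2 emitted=3 chunks_done=0
Byte 6 = '1': mode=DATA remaining=1 emitted=4 chunks_done=0
Byte 7 = 'j': mode=DATA_DONE remaining=0 emitted=5 chunks_done=0
Byte 8 = 0x0D: mode=DATA_CR remaining=0 emitted=5 chunks_done=0
Byte 9 = 0x0A: mode=SIZE remaining=0 emitted=5 chunks_done=1
Byte 10 = '1': mode=SIZE remaining=0 emitted=5 chunks_done=1
Byte 11 = 0x0D: mode=SIZE_CR remaining=0 emitted=5 chunks_done=1
Byte 12 = 0x0A: mode=DATA remaining=1 emitted=5 chunks_done=1
Byte 13 = '6': mode=DATA_DONE remaining=0 emitted=6 chunks_done=1
Byte 14 = 0x0D: mode=DATA_CR remaining=0 emitted=6 chunks_done=1
Byte 15 = 0x0A: mode=SIZE remaining=0 emitted=6 chunks_done=2
Byte 16 = '6': mode=SIZE remaining=0 emitted=6 chunks_done=2
Byte 17 = 0x0D: mode=SIZE_CR remaining=0 emitted=6 chunks_done=2

Answer: SIZE_CR 0 6 2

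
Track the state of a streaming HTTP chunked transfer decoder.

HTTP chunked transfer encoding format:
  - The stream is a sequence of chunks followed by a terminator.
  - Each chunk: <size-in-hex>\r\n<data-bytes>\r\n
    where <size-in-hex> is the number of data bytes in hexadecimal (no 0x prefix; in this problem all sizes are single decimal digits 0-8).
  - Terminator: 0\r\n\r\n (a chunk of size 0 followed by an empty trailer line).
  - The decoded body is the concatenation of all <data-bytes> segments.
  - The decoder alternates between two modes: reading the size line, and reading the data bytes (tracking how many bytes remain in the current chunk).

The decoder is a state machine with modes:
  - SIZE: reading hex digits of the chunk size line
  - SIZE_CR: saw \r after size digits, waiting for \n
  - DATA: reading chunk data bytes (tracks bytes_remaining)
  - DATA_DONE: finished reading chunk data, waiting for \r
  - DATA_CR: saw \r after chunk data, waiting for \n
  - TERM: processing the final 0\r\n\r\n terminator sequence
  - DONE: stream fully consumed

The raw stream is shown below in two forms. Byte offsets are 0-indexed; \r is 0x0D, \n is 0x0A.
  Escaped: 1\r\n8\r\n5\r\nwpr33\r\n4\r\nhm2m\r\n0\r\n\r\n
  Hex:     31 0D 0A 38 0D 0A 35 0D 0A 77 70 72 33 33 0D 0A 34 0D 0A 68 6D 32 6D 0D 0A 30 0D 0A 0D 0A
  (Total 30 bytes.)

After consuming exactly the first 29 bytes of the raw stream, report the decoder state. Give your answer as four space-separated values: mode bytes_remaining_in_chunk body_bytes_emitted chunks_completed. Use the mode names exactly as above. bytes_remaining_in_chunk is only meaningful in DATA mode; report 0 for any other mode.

Answer: TERM 0 10 3

Derivation:
Byte 0 = '1': mode=SIZE remaining=0 emitted=0 chunks_done=0
Byte 1 = 0x0D: mode=SIZE_CR remaining=0 emitted=0 chunks_done=0
Byte 2 = 0x0A: mode=DATA remaining=1 emitted=0 chunks_done=0
Byte 3 = '8': mode=DATA_DONE remaining=0 emitted=1 chunks_done=0
Byte 4 = 0x0D: mode=DATA_CR remaining=0 emitted=1 chunks_done=0
Byte 5 = 0x0A: mode=SIZE remaining=0 emitted=1 chunks_done=1
Byte 6 = '5': mode=SIZE remaining=0 emitted=1 chunks_done=1
Byte 7 = 0x0D: mode=SIZE_CR remaining=0 emitted=1 chunks_done=1
Byte 8 = 0x0A: mode=DATA remaining=5 emitted=1 chunks_done=1
Byte 9 = 'w': mode=DATA remaining=4 emitted=2 chunks_done=1
Byte 10 = 'p': mode=DATA remaining=3 emitted=3 chunks_done=1
Byte 11 = 'r': mode=DATA remaining=2 emitted=4 chunks_done=1
Byte 12 = '3': mode=DATA remaining=1 emitted=5 chunks_done=1
Byte 13 = '3': mode=DATA_DONE remaining=0 emitted=6 chunks_done=1
Byte 14 = 0x0D: mode=DATA_CR remaining=0 emitted=6 chunks_done=1
Byte 15 = 0x0A: mode=SIZE remaining=0 emitted=6 chunks_done=2
Byte 16 = '4': mode=SIZE remaining=0 emitted=6 chunks_done=2
Byte 17 = 0x0D: mode=SIZE_CR remaining=0 emitted=6 chunks_done=2
Byte 18 = 0x0A: mode=DATA remaining=4 emitted=6 chunks_done=2
Byte 19 = 'h': mode=DATA remaining=3 emitted=7 chunks_done=2
Byte 20 = 'm': mode=DATA remaining=2 emitted=8 chunks_done=2
Byte 21 = '2': mode=DATA remaining=1 emitted=9 chunks_done=2
Byte 22 = 'm': mode=DATA_DONE remaining=0 emitted=10 chunks_done=2
Byte 23 = 0x0D: mode=DATA_CR remaining=0 emitted=10 chunks_done=2
Byte 24 = 0x0A: mode=SIZE remaining=0 emitted=10 chunks_done=3
Byte 25 = '0': mode=SIZE remaining=0 emitted=10 chunks_done=3
Byte 26 = 0x0D: mode=SIZE_CR remaining=0 emitted=10 chunks_done=3
Byte 27 = 0x0A: mode=TERM remaining=0 emitted=10 chunks_done=3
Byte 28 = 0x0D: mode=TERM remaining=0 emitted=10 chunks_done=3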